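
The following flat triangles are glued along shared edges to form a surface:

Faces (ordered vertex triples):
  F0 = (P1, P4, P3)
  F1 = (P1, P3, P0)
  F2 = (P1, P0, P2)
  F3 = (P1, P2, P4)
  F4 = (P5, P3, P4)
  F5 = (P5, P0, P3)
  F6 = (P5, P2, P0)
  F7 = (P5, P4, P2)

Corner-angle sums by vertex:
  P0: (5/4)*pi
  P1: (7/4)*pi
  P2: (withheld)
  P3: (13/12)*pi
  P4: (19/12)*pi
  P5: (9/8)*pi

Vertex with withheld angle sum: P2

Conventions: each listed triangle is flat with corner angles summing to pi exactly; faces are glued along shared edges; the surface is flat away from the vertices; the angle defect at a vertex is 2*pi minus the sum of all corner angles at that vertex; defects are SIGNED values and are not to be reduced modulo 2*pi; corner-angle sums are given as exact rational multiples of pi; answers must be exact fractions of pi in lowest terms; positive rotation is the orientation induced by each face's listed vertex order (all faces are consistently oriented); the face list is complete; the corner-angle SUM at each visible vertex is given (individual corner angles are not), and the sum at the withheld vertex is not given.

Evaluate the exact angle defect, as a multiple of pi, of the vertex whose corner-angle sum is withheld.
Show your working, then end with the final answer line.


V = 6, E = 12, F = 8; chi = V - E + F = 2
Gauss-Bonnet: total defect = 2*pi*chi = 4*pi; visible defects sum to (77/24)*pi

Answer: defect(P2) = (19/24)*pi


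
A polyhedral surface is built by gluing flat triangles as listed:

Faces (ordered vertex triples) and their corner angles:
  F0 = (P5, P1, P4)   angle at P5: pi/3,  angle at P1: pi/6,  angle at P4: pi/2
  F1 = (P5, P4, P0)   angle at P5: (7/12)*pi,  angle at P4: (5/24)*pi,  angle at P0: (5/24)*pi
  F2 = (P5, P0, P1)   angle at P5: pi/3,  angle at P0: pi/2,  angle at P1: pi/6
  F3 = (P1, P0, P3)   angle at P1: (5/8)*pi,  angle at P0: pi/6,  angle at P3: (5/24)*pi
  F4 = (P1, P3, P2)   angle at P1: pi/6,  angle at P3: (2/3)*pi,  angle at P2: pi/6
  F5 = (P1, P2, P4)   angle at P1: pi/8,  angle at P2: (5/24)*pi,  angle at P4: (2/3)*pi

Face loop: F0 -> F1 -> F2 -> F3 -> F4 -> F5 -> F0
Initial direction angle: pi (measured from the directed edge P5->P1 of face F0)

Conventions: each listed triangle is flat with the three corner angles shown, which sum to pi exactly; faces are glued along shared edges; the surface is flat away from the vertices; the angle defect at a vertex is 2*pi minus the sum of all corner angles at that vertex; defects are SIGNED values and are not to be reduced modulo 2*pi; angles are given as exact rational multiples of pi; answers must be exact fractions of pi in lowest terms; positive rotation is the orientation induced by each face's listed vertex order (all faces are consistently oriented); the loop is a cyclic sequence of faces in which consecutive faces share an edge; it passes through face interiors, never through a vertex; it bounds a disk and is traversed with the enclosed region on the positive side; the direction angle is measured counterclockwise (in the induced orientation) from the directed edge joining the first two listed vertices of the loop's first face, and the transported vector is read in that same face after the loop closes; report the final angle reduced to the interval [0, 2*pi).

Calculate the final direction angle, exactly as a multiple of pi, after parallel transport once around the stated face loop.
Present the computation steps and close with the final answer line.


enclosed vertex P1: corner angles sum to (5/4)*pi, defect = 2*pi - (5/4)*pi = (3/4)*pi
enclosed vertex P5: corner angles sum to (5/4)*pi, defect = 2*pi - (5/4)*pi = (3/4)*pi
transport around the loop rotates by the sum of enclosed defects; add to the initial angle mod 2*pi
final angle = pi + (3/2)*pi = pi/2 (mod 2*pi)

Answer: final direction angle = pi/2


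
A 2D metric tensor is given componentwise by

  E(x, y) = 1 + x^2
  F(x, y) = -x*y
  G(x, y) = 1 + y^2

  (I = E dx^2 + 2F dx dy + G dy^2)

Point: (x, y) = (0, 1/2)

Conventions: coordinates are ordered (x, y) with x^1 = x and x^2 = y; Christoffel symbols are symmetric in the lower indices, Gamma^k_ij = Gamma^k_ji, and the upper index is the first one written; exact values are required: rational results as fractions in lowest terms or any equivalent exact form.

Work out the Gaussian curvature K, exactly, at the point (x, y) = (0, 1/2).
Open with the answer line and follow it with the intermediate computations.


Answer: K = -16/25

E = 1, F = 0, G = 5/4, EG - F^2 = 5/4 at the point
E_x = 0, E_y = 0, F_x = -1/2, F_y = 0, G_x = 0, G_y = 1
E_yy = 0, F_xy = -1, G_xx = 0
The intrinsic route: Brioschi's K = (det M1 - det M2)/(EG - F^2)^2.
M1 = [[-E_yy/2 + F_xy - G_xx/2, E_x/2, F_x - E_y/2], [F_y - G_x/2, E, F], [G_y/2, F, G]] = [[-1, 0, -1/2], [0, 1, 0], [1/2, 0, 5/4]]; det M1 = -1
M2 = [[0, E_y/2, G_x/2], [E_y/2, E, F], [G_x/2, F, G]] = [[0, 0, 0], [0, 1, 0], [0, 0, 5/4]]; det M2 = 0
det M1 - det M2 = -1; K = -1 / (5/4)^2 = -16/25


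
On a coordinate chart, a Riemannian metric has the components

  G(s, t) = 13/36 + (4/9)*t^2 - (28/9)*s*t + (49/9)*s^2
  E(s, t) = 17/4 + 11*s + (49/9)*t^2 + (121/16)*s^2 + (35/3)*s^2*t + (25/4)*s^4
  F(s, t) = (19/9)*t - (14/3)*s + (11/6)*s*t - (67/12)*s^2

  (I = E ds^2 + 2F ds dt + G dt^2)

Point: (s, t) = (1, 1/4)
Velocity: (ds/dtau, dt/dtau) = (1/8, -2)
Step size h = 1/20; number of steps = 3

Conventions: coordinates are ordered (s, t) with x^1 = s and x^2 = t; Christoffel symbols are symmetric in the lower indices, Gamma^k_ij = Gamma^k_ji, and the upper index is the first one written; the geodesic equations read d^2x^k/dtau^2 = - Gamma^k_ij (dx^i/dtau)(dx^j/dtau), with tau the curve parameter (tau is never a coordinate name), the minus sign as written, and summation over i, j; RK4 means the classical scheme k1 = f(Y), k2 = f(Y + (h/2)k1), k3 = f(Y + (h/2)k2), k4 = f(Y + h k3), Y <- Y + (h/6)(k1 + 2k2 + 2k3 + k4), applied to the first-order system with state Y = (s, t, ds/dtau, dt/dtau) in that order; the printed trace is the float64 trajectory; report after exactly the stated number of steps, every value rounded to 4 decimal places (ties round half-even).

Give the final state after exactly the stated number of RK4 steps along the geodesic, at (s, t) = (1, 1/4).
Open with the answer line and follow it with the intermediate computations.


Answer: s = 1.0387, t = 0.0056, ds/dtau = 0.4036, dt/dtau = -1.2344

f(Y) = (ds/dtau, dt/dtau, -Gamma^s_ij Y'^i Y'^j, -Gamma^t_ij Y'^i Y'^j) with the Gammas evaluated at the stage position; h = 0.050000; intermediate values shown to 6 dp
step 0: s = 1.0000, t = 0.2500, ds/dtau = 0.1250, dt/dtau = -2.0000
step 1:
  k1: at (s, t) = (1.000000, 0.250000), (ds/dtau, dt/dtau) = (0.125000, -2.000000); Gamma_sss = -0.839245, Gamma_sst = 1.072614, Gamma_stt = -0.244910, Gamma_tss = -6.002132, Gamma_tst = 2.965477, Gamma_ttt = -0.734492; k1 = (0.125000, -2.000000, 1.529062, 4.514491)
  k2: at (s, t) = (1.003125, 0.200000), (ds/dtau, dt/dtau) = (0.163227, -1.887138); Gamma_sss = -0.880110, Gamma_sst = 1.124699, Gamma_stt = -0.267027, Gamma_tss = -5.891124, Gamma_tst = 3.027884, Gamma_ttt = -0.766411; k2 = (0.163227, -1.887138, 1.667292, 4.751731)
  k3: at (s, t) = (1.004081, 0.202822), (ds/dtau, dt/dtau) = (0.166682, -1.881207); Gamma_sss = -0.873858, Gamma_sst = 1.120145, Gamma_stt = -0.265457, Gamma_tss = -5.884768, Gamma_tst = 3.019661, Gamma_ttt = -0.763564; k3 = (0.166682, -1.881207, 1.666188, 4.759417)
  k4: at (s, t) = (1.008334, 0.155940), (ds/dtau, dt/dtau) = (0.208309, -1.762029); Gamma_sss = -0.910308, Gamma_sst = 1.170151, Gamma_stt = -0.287512, Gamma_tss = -5.778474, Gamma_tst = 3.077277, Gamma_ttt = -0.794848; k4 = (0.208309, -1.762029, 1.791154, 4.977559)
  Y <- Y + (h/6)(k1 + 2k2 + 2k3 + k4): s = 1.0083, t = 0.1558, ds/dtau = 0.2082, dt/dtau = -1.7624
step 2:
  k1: at (s, t) = (1.008276, 0.155844), (ds/dtau, dt/dtau) = (0.208226, -1.762380); Gamma_sss = -0.910626, Gamma_sst = 1.170355, Gamma_stt = -0.287578, Gamma_tss = -5.778992, Gamma_tst = 3.077682, Gamma_ttt = -0.794978; k1 = (0.208226, -1.762380, 1.791677, 4.978618)
  k2: at (s, t) = (1.013482, 0.111785), (ds/dtau, dt/dtau) = (0.253018, -1.637915); Gamma_sss = -0.943022, Gamma_sst = 1.218394, Gamma_stt = -0.309566, Gamma_tss = -5.677232, Gamma_tst = 3.130905, Gamma_ttt = -0.825648; k2 = (0.253018, -1.637915, 1.900725, 5.173502)
  k3: at (s, t) = (1.014602, 0.114896), (ds/dtau, dt/dtau) = (0.255745, -1.633043); Gamma_sss = -0.935029, Gamma_sst = 1.212517, Gamma_stt = -0.307446, Gamma_tss = -5.667938, Gamma_tst = 3.120402, Gamma_ttt = -0.821852; k3 = (0.255745, -1.633043, 1.893858, 5.168874)
  k4: at (s, t) = (1.021063, 0.074192), (ds/dtau, dt/dtau) = (0.302919, -1.503937); Gamma_sss = -0.960075, Gamma_sst = 1.256070, Gamma_stt = -0.328336, Gamma_tss = -5.564648, Gamma_tst = 3.164881, Gamma_ttt = -0.850103; k4 = (0.302919, -1.503937, 1.975195, 5.317058)
  Y <- Y + (h/6)(k1 + 2k2 + 2k3 + k4): s = 1.0210, t = 0.0741, ds/dtau = 0.3029, dt/dtau = -1.5042
step 3:
  k1: at (s, t) = (1.021015, 0.074109), (ds/dtau, dt/dtau) = (0.302860, -1.504210); Gamma_sss = -0.960371, Gamma_sst = 1.256269, Gamma_stt = -0.328405, Gamma_tss = -5.565113, Gamma_tst = 3.165261, Gamma_ttt = -0.850233; k1 = (0.302860, -1.504210, 1.975779, 5.318200)
  k2: at (s, t) = (1.028586, 0.036503), (ds/dtau, dt/dtau) = (0.352255, -1.371255); Gamma_sss = -0.978271, Gamma_sst = 1.295285, Gamma_stt = -0.348092, Gamma_tss = -5.460025, Gamma_tst = 3.201163, Gamma_ttt = -0.875944; k2 = (0.352255, -1.371255, 2.027244, 5.417092)
  k3: at (s, t) = (1.029821, 0.039827), (ds/dtau, dt/dtau) = (0.353541, -1.368783); Gamma_sss = -0.968847, Gamma_sst = 1.288217, Gamma_stt = -0.345435, Gamma_tss = -5.448408, Gamma_tst = 3.188722, Gamma_ttt = -0.871265; k3 = (0.353541, -1.368783, 2.015084, 5.399558)
  k4: at (s, t) = (1.038692, 0.005670), (ds/dtau, dt/dtau) = (0.403614, -1.234232); Gamma_sss = -0.977035, Gamma_sst = 1.320491, Gamma_stt = -0.362913, Gamma_tss = -5.336973, Gamma_tst = 3.212510, Gamma_ttt = -0.892783; k4 = (0.403614, -1.234232, 2.027614, 5.430069)
  Y <- Y + (h/6)(k1 + 2k2 + 2k3 + k4): s = 1.0387, t = 0.0056, ds/dtau = 0.4036, dt/dtau = -1.2344


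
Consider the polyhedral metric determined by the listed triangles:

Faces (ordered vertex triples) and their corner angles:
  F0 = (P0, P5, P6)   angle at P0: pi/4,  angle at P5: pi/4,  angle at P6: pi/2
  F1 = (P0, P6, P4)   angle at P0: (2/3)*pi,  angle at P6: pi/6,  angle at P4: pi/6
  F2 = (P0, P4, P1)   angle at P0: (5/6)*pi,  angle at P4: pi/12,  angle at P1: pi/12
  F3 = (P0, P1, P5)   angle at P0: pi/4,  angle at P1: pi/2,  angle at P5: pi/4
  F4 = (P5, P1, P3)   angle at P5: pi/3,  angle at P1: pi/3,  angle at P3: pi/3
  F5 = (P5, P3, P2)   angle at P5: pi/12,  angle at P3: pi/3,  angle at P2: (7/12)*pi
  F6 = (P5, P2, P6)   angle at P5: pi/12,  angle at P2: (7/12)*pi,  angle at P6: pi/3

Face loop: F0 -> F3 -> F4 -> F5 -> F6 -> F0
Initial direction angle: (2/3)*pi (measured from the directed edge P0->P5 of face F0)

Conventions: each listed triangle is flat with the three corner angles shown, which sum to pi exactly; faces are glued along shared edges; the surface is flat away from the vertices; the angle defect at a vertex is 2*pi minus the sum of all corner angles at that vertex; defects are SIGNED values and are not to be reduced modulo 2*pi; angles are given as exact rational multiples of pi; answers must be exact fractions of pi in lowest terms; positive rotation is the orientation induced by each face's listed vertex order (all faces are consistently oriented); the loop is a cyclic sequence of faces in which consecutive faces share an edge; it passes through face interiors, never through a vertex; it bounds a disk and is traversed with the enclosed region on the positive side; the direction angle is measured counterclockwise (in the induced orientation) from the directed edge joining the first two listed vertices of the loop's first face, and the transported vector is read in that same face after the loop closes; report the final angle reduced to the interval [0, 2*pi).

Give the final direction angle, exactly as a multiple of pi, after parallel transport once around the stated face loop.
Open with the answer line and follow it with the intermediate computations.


Answer: final direction angle = (5/3)*pi

enclosed vertex P5: corner angles sum to pi, defect = 2*pi - pi = pi
the final direction is the initial angle plus the enclosed defects, taken mod 2*pi in the induced orientation
final angle = (2/3)*pi + pi = (5/3)*pi (mod 2*pi)


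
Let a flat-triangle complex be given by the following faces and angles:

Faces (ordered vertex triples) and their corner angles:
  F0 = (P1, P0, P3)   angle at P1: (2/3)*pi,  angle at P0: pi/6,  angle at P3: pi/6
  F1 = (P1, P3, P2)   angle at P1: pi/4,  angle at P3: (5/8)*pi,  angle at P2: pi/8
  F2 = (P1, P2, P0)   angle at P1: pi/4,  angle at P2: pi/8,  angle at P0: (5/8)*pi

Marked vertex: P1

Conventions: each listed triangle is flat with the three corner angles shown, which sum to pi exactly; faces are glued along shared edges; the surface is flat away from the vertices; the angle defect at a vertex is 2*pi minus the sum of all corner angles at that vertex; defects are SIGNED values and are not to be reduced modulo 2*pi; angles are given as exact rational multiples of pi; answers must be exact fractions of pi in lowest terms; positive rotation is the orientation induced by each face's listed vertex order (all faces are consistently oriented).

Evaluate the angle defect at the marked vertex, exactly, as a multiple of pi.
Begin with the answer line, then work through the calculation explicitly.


Answer: defect(P1) = (5/6)*pi

Sum of corner angles at P1: (7/6)*pi
defect = 2*pi - (7/6)*pi


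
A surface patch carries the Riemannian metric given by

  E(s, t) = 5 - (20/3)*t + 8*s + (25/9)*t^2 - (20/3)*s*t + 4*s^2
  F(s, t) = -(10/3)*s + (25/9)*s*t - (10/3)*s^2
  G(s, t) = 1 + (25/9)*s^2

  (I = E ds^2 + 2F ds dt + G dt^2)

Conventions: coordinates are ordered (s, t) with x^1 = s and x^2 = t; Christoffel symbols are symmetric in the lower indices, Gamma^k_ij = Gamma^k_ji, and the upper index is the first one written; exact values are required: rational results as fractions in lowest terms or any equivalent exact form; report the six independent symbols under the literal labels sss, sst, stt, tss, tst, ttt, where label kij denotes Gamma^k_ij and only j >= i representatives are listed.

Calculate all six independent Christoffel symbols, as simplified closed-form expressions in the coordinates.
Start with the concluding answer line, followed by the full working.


Answer: Gamma_sss = (36*s - 30*t + 36)/(61*s^2 - 60*s*t + 72*s + 25*t^2 - 60*t + 45), Gamma_sst = (-30*s + 25*t - 30)/(61*s^2 - 60*s*t + 72*s + 25*t^2 - 60*t + 45), Gamma_stt = 0, Gamma_tss = -30*s/(61*s^2 - 60*s*t + 72*s + 25*t^2 - 60*t + 45), Gamma_tst = 25*s/(61*s^2 - 60*s*t + 72*s + 25*t^2 - 60*t + 45), Gamma_ttt = 0

E = 5 - (20/3)*t + 8*s + (25/9)*t^2 - (20/3)*s*t + 4*s^2; F = -(10/3)*s + (25/9)*s*t - (10/3)*s^2; G = 1 + (25/9)*s^2
Gamma^k_ij = (1/2) g^{kl} (d_i g_jl + d_j g_il - d_l g_ij), with g^inv = (1/(EG-F^2)) [[G, -F], [-F, E]]
first partials: E_s = 8 - (20/3)*t + 8*s, E_t = -20/3 + (50/9)*t - (20/3)*s, F_s = -10/3 + (25/9)*t - (20/3)*s, F_t = (25/9)*s, G_s = (50/9)*s, G_t = 0
D = EG - F^2 = 5 - (20/3)*t + 8*s + (25/9)*t^2 - (20/3)*s*t + (61/9)*s^2
expanded: Gamma^s_ss = (G E_s - 2F F_s + F E_t)/(2D), Gamma^s_st = (G E_t - F G_s)/(2D), Gamma^s_tt = (2G F_t - G G_s - F G_t)/(2D), Gamma^t_ss = (2E F_s - E E_t - F E_s)/(2D), Gamma^t_st = (E G_s - F E_t)/(2D), Gamma^t_tt = (E G_t - 2F F_t + F G_s)/(2D); substitute and cancel common factors


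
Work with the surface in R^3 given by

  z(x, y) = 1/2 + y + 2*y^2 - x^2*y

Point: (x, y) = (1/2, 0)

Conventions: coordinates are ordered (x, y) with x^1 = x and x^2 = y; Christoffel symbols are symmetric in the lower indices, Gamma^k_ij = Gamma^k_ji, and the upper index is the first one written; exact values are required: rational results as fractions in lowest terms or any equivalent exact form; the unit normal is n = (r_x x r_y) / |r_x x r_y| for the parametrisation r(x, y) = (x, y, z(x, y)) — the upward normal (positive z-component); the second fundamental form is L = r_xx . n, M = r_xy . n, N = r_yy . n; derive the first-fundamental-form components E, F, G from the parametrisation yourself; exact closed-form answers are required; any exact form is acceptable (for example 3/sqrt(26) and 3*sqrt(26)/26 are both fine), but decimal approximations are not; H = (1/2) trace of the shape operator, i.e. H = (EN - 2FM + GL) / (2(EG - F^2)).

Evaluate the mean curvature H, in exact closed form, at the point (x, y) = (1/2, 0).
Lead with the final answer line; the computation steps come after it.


Answer: H = 128/125

z_x = 0, z_y = 3/4, z_xx = 0, z_xy = -1, z_yy = 4
E = 1, F = 0, G = 25/16; answer radicand W^2 = 25/16
unnormalised second-form numerators: l = 0, m = -1, n = 4; L = l/sqrt(25/16), and similarly M = m/sqrt(W^2), N = n/sqrt(W^2)
H = (E*n - 2*F*m + G*l) / (2*(EG - F^2)*sqrt(W^2)); E*n - 2*F*m + G*l = 4, EG - F^2 = 25/16, so H = (32/25)/sqrt(25/16)


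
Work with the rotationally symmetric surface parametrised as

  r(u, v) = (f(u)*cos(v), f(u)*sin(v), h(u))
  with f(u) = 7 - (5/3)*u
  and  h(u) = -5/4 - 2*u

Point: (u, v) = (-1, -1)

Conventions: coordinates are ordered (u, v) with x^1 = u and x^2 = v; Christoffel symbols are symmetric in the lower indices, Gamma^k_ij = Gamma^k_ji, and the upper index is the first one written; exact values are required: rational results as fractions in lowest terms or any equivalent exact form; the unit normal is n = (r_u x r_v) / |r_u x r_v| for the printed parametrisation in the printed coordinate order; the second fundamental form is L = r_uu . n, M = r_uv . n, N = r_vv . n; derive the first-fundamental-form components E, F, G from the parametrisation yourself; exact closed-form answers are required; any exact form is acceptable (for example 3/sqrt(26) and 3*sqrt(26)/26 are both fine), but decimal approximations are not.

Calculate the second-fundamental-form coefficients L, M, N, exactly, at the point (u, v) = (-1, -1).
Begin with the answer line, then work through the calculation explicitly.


Answer: L = 0, M = 0, N = -52*sqrt(61)/61

f = 26/3, f' = -5/3, f'' = 0, h' = -2, h'' = 0
E = 61/9, F = 0, G = 676/9; answer radicand W^2 = 61/9
unnormalised second-form numerators: l = 0, m = 0, n = -52/3; L = l/sqrt(61/9), and similarly M = m/sqrt(W^2), N = n/sqrt(W^2)


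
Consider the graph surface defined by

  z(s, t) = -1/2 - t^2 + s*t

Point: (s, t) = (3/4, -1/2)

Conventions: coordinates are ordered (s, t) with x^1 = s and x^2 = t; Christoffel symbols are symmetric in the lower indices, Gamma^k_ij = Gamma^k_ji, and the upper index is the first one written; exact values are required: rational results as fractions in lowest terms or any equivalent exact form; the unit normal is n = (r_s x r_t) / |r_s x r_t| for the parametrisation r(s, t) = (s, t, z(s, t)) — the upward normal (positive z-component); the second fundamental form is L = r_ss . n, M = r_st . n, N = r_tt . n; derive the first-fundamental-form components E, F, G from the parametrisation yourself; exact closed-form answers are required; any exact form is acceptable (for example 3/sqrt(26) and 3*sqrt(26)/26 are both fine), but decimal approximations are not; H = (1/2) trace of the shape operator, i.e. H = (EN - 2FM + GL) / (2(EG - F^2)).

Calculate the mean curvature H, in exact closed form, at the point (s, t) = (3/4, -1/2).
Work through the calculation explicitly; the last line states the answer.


z_s = -1/2, z_t = 7/4, z_ss = 0, z_st = 1, z_tt = -2
E = 5/4, F = -7/8, G = 65/16; answer radicand W^2 = 69/16
unnormalised second-form numerators: l = 0, m = 1, n = -2; L = l/sqrt(69/16), and similarly M = m/sqrt(W^2), N = n/sqrt(W^2)
H = (E*n - 2*F*m + G*l) / (2*(EG - F^2)*sqrt(W^2)); E*n - 2*F*m + G*l = -3/4, EG - F^2 = 69/16, so H = (-2/23)/sqrt(69/16)

Answer: H = -8*sqrt(69)/1587


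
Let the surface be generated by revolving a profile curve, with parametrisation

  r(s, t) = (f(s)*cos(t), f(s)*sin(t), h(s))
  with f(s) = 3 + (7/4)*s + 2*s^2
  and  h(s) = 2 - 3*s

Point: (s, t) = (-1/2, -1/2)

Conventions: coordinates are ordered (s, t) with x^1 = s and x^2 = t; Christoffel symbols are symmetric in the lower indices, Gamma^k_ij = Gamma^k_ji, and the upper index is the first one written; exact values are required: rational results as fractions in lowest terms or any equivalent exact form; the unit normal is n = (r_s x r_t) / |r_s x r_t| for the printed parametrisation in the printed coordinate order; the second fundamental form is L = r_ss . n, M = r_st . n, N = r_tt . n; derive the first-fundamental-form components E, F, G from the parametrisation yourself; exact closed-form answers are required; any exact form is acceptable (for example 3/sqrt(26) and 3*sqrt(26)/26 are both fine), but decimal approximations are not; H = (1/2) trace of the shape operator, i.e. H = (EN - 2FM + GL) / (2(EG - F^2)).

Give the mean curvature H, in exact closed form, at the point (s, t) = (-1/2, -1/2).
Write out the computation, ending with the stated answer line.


f = 21/8, f' = -1/4, f'' = 4, h' = -3, h'' = 0
E = 145/16, F = 0, G = 441/64; answer radicand W^2 = 145/16
unnormalised second-form numerators: l = 12, m = 0, n = -63/8; L = l/sqrt(145/16), and similarly M = m/sqrt(W^2), N = n/sqrt(W^2)
H = (E*n - 2*F*m + G*l) / (2*(EG - F^2)*sqrt(W^2)); E*n - 2*F*m + G*l = 1449/128, EG - F^2 = 63945/1024, so H = (92/1015)/sqrt(145/16)

Answer: H = 368*sqrt(145)/147175


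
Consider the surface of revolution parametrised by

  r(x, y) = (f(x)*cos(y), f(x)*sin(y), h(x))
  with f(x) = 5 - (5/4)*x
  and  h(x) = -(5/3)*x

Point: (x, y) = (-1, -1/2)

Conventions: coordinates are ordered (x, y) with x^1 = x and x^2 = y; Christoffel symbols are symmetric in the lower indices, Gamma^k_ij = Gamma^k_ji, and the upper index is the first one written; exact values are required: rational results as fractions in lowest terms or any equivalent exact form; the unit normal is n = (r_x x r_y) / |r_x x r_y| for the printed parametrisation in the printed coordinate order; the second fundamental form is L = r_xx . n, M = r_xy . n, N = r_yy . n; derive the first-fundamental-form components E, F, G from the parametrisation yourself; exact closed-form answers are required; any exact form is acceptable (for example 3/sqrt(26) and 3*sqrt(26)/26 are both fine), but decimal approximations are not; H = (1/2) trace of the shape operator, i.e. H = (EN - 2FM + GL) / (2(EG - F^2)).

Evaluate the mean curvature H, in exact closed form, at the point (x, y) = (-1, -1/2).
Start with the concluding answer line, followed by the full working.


Answer: H = -8/125

f = 25/4, f' = -5/4, f'' = 0, h' = -5/3, h'' = 0
E = 625/144, F = 0, G = 625/16; answer radicand W^2 = 625/144
unnormalised second-form numerators: l = 0, m = 0, n = -125/12; L = l/sqrt(625/144), and similarly M = m/sqrt(W^2), N = n/sqrt(W^2)
H = (E*n - 2*F*m + G*l) / (2*(EG - F^2)*sqrt(W^2)); E*n - 2*F*m + G*l = -78125/1728, EG - F^2 = 390625/2304, so H = (-2/15)/sqrt(625/144)


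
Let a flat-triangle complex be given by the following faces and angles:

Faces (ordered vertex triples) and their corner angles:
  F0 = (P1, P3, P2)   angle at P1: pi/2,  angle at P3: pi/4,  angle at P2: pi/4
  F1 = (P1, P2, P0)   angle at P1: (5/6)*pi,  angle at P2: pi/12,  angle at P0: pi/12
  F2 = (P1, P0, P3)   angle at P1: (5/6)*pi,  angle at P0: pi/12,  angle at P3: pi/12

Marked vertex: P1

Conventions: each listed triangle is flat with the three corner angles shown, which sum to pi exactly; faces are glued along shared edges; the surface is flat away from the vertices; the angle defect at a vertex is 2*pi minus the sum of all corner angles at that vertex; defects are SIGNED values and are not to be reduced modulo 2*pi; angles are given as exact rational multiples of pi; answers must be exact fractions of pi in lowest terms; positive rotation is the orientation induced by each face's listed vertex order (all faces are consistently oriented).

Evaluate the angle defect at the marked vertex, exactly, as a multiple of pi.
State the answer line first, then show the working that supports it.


Answer: defect(P1) = -pi/6

Sum of corner angles at P1: (13/6)*pi
defect = 2*pi - (13/6)*pi


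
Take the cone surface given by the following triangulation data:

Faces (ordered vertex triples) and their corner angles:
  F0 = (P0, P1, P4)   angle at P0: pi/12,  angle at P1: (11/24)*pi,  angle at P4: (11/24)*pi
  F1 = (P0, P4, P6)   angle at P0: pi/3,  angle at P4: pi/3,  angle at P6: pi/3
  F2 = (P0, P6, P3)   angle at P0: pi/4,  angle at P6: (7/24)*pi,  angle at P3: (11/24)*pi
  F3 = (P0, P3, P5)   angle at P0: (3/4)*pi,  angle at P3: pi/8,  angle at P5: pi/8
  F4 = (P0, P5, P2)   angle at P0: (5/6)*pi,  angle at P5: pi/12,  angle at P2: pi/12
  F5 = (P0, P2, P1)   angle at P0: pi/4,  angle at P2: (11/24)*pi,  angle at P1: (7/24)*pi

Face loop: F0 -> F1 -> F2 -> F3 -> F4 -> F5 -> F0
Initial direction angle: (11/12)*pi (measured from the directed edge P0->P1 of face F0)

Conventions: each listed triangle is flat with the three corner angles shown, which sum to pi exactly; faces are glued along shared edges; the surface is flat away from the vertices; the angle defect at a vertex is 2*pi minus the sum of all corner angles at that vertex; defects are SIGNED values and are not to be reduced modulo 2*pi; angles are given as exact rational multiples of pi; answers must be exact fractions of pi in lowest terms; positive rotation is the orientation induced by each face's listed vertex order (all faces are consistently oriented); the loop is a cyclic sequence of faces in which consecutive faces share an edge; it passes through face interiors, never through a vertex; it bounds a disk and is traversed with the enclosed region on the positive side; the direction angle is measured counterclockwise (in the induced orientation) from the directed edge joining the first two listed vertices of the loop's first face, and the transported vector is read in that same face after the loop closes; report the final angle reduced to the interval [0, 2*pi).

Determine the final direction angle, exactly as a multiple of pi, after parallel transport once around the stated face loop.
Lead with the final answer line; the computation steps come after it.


Answer: final direction angle = (5/12)*pi

enclosed vertex P0: corner angles sum to (5/2)*pi, defect = 2*pi - (5/2)*pi = -pi/2
summing the enclosed defects onto the initial angle, mod 2*pi in the induced orientation:
final angle = (11/12)*pi - pi/2 = (5/12)*pi (mod 2*pi)


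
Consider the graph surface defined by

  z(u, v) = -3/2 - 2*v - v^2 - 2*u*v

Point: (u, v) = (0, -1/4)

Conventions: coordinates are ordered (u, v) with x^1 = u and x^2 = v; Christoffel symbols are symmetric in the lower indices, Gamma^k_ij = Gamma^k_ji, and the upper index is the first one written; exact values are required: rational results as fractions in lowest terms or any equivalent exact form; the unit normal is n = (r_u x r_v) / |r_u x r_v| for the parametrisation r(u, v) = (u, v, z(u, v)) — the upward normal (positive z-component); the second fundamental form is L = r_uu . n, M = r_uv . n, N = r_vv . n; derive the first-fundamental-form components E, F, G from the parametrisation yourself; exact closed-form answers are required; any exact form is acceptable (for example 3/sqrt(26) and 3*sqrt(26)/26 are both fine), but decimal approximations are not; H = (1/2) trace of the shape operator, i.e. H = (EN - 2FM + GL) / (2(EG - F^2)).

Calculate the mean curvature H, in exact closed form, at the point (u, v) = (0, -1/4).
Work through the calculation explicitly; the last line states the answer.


z_u = 1/2, z_v = -3/2, z_uu = 0, z_uv = -2, z_vv = -2
E = 5/4, F = -3/4, G = 13/4; answer radicand W^2 = 7/2
unnormalised second-form numerators: l = 0, m = -2, n = -2; L = l/sqrt(7/2), and similarly M = m/sqrt(W^2), N = n/sqrt(W^2)
H = (E*n - 2*F*m + G*l) / (2*(EG - F^2)*sqrt(W^2)); E*n - 2*F*m + G*l = -11/2, EG - F^2 = 7/2, so H = (-11/14)/sqrt(7/2)

Answer: H = -11*sqrt(14)/98


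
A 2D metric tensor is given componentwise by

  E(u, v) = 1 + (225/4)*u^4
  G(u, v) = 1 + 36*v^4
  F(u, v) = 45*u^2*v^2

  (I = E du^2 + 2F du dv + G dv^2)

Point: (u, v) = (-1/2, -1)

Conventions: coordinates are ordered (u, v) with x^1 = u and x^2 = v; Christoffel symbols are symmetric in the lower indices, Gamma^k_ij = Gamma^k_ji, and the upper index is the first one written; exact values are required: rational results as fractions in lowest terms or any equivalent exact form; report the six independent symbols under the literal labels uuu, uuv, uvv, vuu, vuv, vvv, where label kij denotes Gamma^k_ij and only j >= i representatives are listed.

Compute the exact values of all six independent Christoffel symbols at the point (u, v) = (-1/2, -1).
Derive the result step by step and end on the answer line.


E = 289/64, F = 45/4, G = 37 at the point
E_u = -225/8, E_v = 0, F_u = -45, F_v = -45/2, G_u = 0, G_v = -144
EG - F^2 = 2593/64;  g^inv = (64/2593) * [[37, -45/4], [-45/4, 289/64]]
first-kind symbols [ij,l] = (1/2)(d_i g_jl + d_j g_il - d_l g_ij): [uu,u] = E_u/2 = -225/16, [uu,v] = F_u - E_v/2 = -45, [uv,u] = E_v/2 = 0, [uv,v] = G_u/2 = 0, [vv,u] = F_v - G_u/2 = -45/2, [vv,v] = G_v/2 = -72
Gamma^u_ij = (G*[ij,u] - F*[ij,v])/(EG - F^2), Gamma^v_ij = (E*[ij,v] - F*[ij,u])/(EG - F^2)

Answer: Gamma_uuu = -900/2593, Gamma_uuv = 0, Gamma_uvv = -1440/2593, Gamma_vuu = -2880/2593, Gamma_vuv = 0, Gamma_vvv = -4608/2593


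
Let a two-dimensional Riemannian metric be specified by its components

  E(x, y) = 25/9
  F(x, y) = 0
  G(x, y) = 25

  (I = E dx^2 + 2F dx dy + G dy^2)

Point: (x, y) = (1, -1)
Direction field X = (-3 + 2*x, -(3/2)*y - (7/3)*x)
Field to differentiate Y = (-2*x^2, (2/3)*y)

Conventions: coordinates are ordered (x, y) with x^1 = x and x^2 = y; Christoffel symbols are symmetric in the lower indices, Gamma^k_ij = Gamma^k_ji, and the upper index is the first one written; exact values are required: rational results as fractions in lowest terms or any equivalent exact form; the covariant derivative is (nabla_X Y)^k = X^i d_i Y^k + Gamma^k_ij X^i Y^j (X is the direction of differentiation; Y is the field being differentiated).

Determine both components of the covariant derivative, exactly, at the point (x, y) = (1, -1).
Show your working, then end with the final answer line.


E = 25/9, F = 0, G = 25 at the point
E_x = 0, E_y = 0, F_x = 0, F_y = 0, G_x = 0, G_y = 0
EG - F^2 = 625/9;  g^inv = (9/625) * [[25, 0], [0, 25/9]]
first-kind symbols [ij,l] = (1/2)(d_i g_jl + d_j g_il - d_l g_ij): [xx,x] = E_x/2 = 0, [xx,y] = F_x - E_y/2 = 0, [xy,x] = E_y/2 = 0, [xy,y] = G_x/2 = 0, [yy,x] = F_y - G_x/2 = 0, [yy,y] = G_y/2 = 0
Gamma^x_ij = (G*[ij,x] - F*[ij,y])/(EG - F^2), Gamma^y_ij = (E*[ij,y] - F*[ij,x])/(EG - F^2)
Gamma_xxx = 0, Gamma_xxy = 0, Gamma_xyy = 0, Gamma_yxx = 0, Gamma_yxy = 0, Gamma_yyy = 0
X = (-1, -5/6), Y = (-2, -2/3) at the point

Answer: (nabla_X Y)^x = 4, (nabla_X Y)^y = -5/9


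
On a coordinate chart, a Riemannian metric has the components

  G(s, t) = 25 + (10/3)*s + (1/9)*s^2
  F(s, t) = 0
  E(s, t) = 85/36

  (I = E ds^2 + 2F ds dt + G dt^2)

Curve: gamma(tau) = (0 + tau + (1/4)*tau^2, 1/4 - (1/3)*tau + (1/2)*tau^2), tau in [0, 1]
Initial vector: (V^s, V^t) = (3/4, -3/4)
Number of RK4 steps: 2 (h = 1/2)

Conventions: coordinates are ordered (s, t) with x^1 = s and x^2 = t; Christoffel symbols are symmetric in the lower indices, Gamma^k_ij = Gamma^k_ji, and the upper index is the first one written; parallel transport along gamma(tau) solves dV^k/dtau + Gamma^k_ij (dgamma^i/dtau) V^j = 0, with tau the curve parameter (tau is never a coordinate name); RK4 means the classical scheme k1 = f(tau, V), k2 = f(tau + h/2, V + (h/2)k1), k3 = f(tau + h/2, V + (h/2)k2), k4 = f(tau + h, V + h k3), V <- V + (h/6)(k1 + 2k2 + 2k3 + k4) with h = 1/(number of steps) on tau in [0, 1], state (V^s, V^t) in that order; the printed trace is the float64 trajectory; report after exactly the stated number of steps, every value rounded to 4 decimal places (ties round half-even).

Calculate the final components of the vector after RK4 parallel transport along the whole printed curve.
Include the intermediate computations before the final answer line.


gamma'(tau) = (1 + (1/2)*tau, -1/3 + tau); f(tau, V)^k = -Gamma^k_ij(gamma(tau)) gamma'^i(tau) V^j; h = 1/2; intermediate values shown to 6 dp
curve data and Christoffel symbols at the stage parameters:
  tau = 0.000000: gamma = (0.000000, 0.250000), gamma' = (1.000000, -0.333333); Gamma_sss = 0.000000, Gamma_sst = 0.000000, Gamma_stt = -0.705882, Gamma_tss = 0.000000, Gamma_tst = 0.066667, Gamma_ttt = 0.000000
  tau = 0.250000: gamma = (0.265625, 0.197917), gamma' = (1.125000, -0.083333); Gamma_sss = 0.000000, Gamma_sst = 0.000000, Gamma_stt = -0.718382, Gamma_tss = 0.000000, Gamma_tst = 0.065507, Gamma_ttt = 0.000000
  tau = 0.500000: gamma = (0.562500, 0.208333), gamma' = (1.250000, 0.166667); Gamma_sss = 0.000000, Gamma_sst = 0.000000, Gamma_stt = -0.732353, Gamma_tss = 0.000000, Gamma_tst = 0.064257, Gamma_ttt = 0.000000
  tau = 0.750000: gamma = (0.890625, 0.281250), gamma' = (1.375000, 0.416667); Gamma_sss = 0.000000, Gamma_sst = 0.000000, Gamma_stt = -0.747794, Gamma_tss = 0.000000, Gamma_tst = 0.062930, Gamma_ttt = 0.000000
  tau = 1.000000: gamma = (1.250000, 0.416667), gamma' = (1.500000, 0.666667); Gamma_sss = 0.000000, Gamma_sst = 0.000000, Gamma_stt = -0.764706, Gamma_tss = 0.000000, Gamma_tst = 0.061538, Gamma_ttt = 0.000000
step 0: V^s = 0.7500, V^t = -0.7500
step 1: k1 = (0.176471, 0.066667), k2 = (0.043901, 0.058378), k3 = (0.044025, 0.058350), k4 = (-0.087983, 0.049630); V <- V + (h/6)(k1 + 2k2 + 2k3 + k4): V^s = 0.7720, V^t = -0.7209
step 2: k1 = (-0.087987, 0.049632), k2 = (-0.220738, 0.041635), k3 = (-0.221361, 0.042678), k4 = (-0.356616, 0.037438); V <- V + (h/6)(k1 + 2k2 + 2k3 + k4): V^s = 0.6613, V^t = -0.6995

Answer: V^s = 0.6613, V^t = -0.6995


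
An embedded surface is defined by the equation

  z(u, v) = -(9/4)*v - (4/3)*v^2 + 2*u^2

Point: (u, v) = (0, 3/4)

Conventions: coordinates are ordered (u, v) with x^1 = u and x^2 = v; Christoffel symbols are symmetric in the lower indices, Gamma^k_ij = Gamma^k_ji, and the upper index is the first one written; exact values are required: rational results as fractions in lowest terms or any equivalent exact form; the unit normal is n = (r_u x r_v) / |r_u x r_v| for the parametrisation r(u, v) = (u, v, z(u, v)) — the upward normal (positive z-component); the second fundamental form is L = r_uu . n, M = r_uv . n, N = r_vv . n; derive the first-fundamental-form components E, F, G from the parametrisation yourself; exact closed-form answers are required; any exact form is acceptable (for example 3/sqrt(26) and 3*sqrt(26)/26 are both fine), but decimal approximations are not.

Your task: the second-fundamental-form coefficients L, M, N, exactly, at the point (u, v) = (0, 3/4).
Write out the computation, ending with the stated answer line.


z_u = 0, z_v = -17/4, z_uu = 4, z_uv = 0, z_vv = -8/3
E = 1, F = 0, G = 305/16; answer radicand W^2 = 305/16
unnormalised second-form numerators: l = 4, m = 0, n = -8/3; L = l/sqrt(305/16), and similarly M = m/sqrt(W^2), N = n/sqrt(W^2)

Answer: L = 16*sqrt(305)/305, M = 0, N = -32*sqrt(305)/915


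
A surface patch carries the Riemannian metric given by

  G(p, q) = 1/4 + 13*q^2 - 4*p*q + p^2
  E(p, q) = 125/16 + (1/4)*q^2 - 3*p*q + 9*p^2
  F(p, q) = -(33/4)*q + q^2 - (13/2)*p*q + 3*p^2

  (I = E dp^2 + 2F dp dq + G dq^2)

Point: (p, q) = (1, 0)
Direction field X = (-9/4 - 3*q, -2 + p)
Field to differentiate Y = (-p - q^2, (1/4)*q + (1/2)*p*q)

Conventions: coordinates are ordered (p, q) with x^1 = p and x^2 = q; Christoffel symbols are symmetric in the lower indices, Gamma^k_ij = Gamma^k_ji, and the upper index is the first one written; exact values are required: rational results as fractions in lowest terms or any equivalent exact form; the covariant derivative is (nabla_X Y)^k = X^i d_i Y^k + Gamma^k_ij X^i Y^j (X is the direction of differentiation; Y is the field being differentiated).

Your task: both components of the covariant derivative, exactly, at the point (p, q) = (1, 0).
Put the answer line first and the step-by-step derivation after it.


Answer: (nabla_X Y)^p = -807/3076, (nabla_X Y)^q = 60227/3076

E = 269/16, F = 3, G = 5/4 at the point
E_p = 18, E_q = -3, F_p = 6, F_q = -59/4, G_p = 2, G_q = -4
EG - F^2 = 769/64;  g^inv = (64/769) * [[5/4, -3], [-3, 269/16]]
first-kind symbols [ij,l] = (1/2)(d_i g_jl + d_j g_il - d_l g_ij): [pp,p] = E_p/2 = 9, [pp,q] = F_p - E_q/2 = 15/2, [pq,p] = E_q/2 = -3/2, [pq,q] = G_p/2 = 1, [qq,p] = F_q - G_p/2 = -63/4, [qq,q] = G_q/2 = -2
Gamma^p_ij = (G*[ij,p] - F*[ij,q])/(EG - F^2), Gamma^q_ij = (E*[ij,q] - F*[ij,p])/(EG - F^2)
Gamma_ppp = -720/769, Gamma_ppq = -312/769, Gamma_pqq = -876/769, Gamma_qpp = 6342/769, Gamma_qpq = 1364/769, Gamma_qqq = 872/769
X = (-9/4, -1), Y = (-1, 0) at the point


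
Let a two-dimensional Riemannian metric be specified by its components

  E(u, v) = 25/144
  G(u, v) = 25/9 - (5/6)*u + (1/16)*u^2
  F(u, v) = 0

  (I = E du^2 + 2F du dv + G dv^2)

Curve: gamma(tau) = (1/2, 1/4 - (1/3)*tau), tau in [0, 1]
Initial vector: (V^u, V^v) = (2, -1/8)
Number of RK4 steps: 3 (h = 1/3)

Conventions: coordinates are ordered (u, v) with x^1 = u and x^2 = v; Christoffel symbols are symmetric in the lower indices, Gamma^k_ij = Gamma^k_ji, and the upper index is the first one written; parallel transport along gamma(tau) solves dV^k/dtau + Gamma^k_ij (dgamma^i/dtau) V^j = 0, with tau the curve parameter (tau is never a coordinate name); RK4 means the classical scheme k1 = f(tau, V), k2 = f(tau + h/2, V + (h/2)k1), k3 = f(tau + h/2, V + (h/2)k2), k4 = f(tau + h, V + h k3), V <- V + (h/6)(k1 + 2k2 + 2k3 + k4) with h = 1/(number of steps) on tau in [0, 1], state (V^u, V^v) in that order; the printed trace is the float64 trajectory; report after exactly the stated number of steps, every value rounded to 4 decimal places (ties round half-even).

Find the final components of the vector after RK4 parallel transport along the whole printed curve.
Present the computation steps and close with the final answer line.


gamma'(tau) = (0, -1/3); f(tau, V)^k = -Gamma^k_ij(gamma(tau)) gamma'^i(tau) V^j; h = 1/3; intermediate values shown to 6 dp
curve data and Christoffel symbols at the stage parameters:
  tau = 0.000000: gamma = (0.500000, 0.250000), gamma' = (0.000000, -0.333333); Gamma_uuu = 0.000000, Gamma_uuv = 0.000000, Gamma_uvv = 2.220000, Gamma_vuu = 0.000000, Gamma_vuv = -0.162162, Gamma_vvv = 0.000000
  tau = 0.166667: gamma = (0.500000, 0.194444), gamma' = (0.000000, -0.333333); Gamma_uuu = 0.000000, Gamma_uuv = 0.000000, Gamma_uvv = 2.220000, Gamma_vuu = 0.000000, Gamma_vuv = -0.162162, Gamma_vvv = 0.000000
  tau = 0.333333: gamma = (0.500000, 0.138889), gamma' = (0.000000, -0.333333); Gamma_uuu = 0.000000, Gamma_uuv = 0.000000, Gamma_uvv = 2.220000, Gamma_vuu = 0.000000, Gamma_vuv = -0.162162, Gamma_vvv = 0.000000
  tau = 0.500000: gamma = (0.500000, 0.083333), gamma' = (0.000000, -0.333333); Gamma_uuu = 0.000000, Gamma_uuv = 0.000000, Gamma_uvv = 2.220000, Gamma_vuu = 0.000000, Gamma_vuv = -0.162162, Gamma_vvv = 0.000000
  tau = 0.666667: gamma = (0.500000, 0.027778), gamma' = (0.000000, -0.333333); Gamma_uuu = 0.000000, Gamma_uuv = 0.000000, Gamma_uvv = 2.220000, Gamma_vuu = 0.000000, Gamma_vuv = -0.162162, Gamma_vvv = 0.000000
  tau = 0.833333: gamma = (0.500000, -0.027778), gamma' = (0.000000, -0.333333); Gamma_uuu = 0.000000, Gamma_uuv = 0.000000, Gamma_uvv = 2.220000, Gamma_vuu = 0.000000, Gamma_vuv = -0.162162, Gamma_vvv = 0.000000
  tau = 1.000000: gamma = (0.500000, -0.083333), gamma' = (0.000000, -0.333333); Gamma_uuu = 0.000000, Gamma_uuv = 0.000000, Gamma_uvv = 2.220000, Gamma_vuu = 0.000000, Gamma_vuv = -0.162162, Gamma_vvv = 0.000000
step 0: V^u = 2.0000, V^v = -0.1250
step 1: k1 = (-0.092500, -0.108108), k2 = (-0.105833, -0.107275), k3 = (-0.105731, -0.107155), k4 = (-0.118931, -0.106203); V <- V + (h/6)(k1 + 2k2 + 2k3 + k4): V^u = 1.9647, V^v = -0.1607
step 2: k1 = (-0.118941, -0.106203), k2 = (-0.132040, -0.105131), k3 = (-0.131908, -0.105013), k4 = (-0.144845, -0.103826); V <- V + (h/6)(k1 + 2k2 + 2k3 + k4): V^u = 1.9208, V^v = -0.1957
step 3: k1 = (-0.144854, -0.103825), k2 = (-0.157660, -0.102520), k3 = (-0.157499, -0.102405), k4 = (-0.170114, -0.100987); V <- V + (h/6)(k1 + 2k2 + 2k3 + k4): V^u = 1.8682, V^v = -0.2299

Answer: V^u = 1.8682, V^v = -0.2299
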